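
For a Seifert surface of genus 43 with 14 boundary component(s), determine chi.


chi = 2 - 2g - b
= 2 - 2*43 - 14
= 2 - 86 - 14 = -98

-98


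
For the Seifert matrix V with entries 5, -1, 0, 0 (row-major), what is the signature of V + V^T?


Step 1: V + V^T = [[10, -1], [-1, 0]]
Step 2: trace = 10, det = -1
Step 3: Discriminant = 10^2 - 4*(-1) = 104
Step 4: Eigenvalues: 10.099, -0.0990195
Step 5: Signature = (# positive eigenvalues) - (# negative eigenvalues) = 0

0


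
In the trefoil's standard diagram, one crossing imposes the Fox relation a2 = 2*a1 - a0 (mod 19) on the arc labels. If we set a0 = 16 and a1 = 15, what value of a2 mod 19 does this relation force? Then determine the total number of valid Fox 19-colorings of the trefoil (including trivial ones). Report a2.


Step 1: Apply the given crossing relation 2*a1 - a0 - a2 = 0 (mod 19).
  a2 = 2*a1 - a0 mod 19
  a2 = 2*15 - 16 mod 19
  a2 = 30 - 16 mod 19
  a2 = 14 mod 19 = 14
Step 2: The trefoil has determinant 3.
  Number of Fox p-colorings (p prime) is p^2 if p = 3, else p.
  Since 19 does not divide 3, only trivial (constant) colorings exist.
  (So the trial a0 = 16, a1 = 15 with a0 != a1 does NOT extend to a valid coloring of the whole trefoil: the other two crossing relations require 3*(a1 - a0) = 0 (mod 19), which fails.)
  Total colorings = 19
Step 3: a2 = 14, total Fox 19-colorings = 19

14


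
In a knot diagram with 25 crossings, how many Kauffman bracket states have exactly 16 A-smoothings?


We choose which 16 of 25 crossings get A-smoothings.
C(25, 16) = 25! / (16! * 9!)
= 2042975

2042975


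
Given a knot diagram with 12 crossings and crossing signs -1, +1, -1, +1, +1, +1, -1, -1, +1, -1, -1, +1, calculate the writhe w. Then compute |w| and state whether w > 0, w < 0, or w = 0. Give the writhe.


Step 1: Count positive crossings (+1).
Positive crossings: 6
Step 2: Count negative crossings (-1).
Negative crossings: 6
Step 3: Writhe = (positive) - (negative)
w = 6 - 6 = 0
Step 4: |w| = 0, and w is zero

0


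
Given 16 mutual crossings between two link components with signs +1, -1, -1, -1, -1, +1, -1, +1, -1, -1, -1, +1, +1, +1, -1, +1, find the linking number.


Step 1: Count positive crossings: 7
Step 2: Count negative crossings: 9
Step 3: Sum of signs = 7 - 9 = -2
Step 4: Linking number = sum/2 = -2/2 = -1

-1


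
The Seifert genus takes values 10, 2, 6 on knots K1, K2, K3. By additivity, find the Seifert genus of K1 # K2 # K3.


The Seifert genus is additive under connected sum.
Seifert genus(K1 # K2 # K3) = (10) + (2) + (6)
= 18

18


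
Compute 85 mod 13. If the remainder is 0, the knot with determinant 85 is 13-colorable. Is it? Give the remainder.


Step 1: A knot is p-colorable if and only if p divides its determinant.
Step 2: Compute 85 mod 13.
85 = 6 * 13 + 7
Step 3: 85 mod 13 = 7
Step 4: The knot is 13-colorable: no

7


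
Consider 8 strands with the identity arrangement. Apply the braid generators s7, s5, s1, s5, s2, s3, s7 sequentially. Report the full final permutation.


Starting with identity [1, 2, 3, 4, 5, 6, 7, 8].
Apply generators in sequence:
  After s7: [1, 2, 3, 4, 5, 6, 8, 7]
  After s5: [1, 2, 3, 4, 6, 5, 8, 7]
  After s1: [2, 1, 3, 4, 6, 5, 8, 7]
  After s5: [2, 1, 3, 4, 5, 6, 8, 7]
  After s2: [2, 3, 1, 4, 5, 6, 8, 7]
  After s3: [2, 3, 4, 1, 5, 6, 8, 7]
  After s7: [2, 3, 4, 1, 5, 6, 7, 8]
Final permutation: [2, 3, 4, 1, 5, 6, 7, 8]

[2, 3, 4, 1, 5, 6, 7, 8]


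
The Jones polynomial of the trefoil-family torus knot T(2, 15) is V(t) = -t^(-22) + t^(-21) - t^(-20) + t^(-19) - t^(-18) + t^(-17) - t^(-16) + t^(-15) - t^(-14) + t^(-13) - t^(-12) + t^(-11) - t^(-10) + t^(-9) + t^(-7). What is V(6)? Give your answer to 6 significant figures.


Substituting t = 6 into V(t) = -t^(-22) + t^(-21) - t^(-20) + t^(-19) - t^(-18) + t^(-17) - t^(-16) + t^(-15) - t^(-14) + t^(-13) - t^(-12) + t^(-11) - t^(-10) + t^(-9) + t^(-7):
  (-)t^(-22) = -7.59753e-18
  (+)t^(-21) = 4.55852e-17
  (-)t^(-20) = -2.73511e-16
  (+)t^(-19) = 1.64107e-15
  (-)t^(-18) = -9.8464e-15
  (+)t^(-17) = 5.90784e-14
  (-)t^(-16) = -3.5447e-13
  (+)t^(-15) = 2.12682e-12
  (-)t^(-14) = -1.27609e-11
  (+)t^(-13) = 7.65656e-11
  (-)t^(-12) = -4.59394e-10
  (+)t^(-11) = 2.75636e-09
  (-)t^(-10) = -1.65382e-08
  (+)t^(-9) = 9.9229e-08
  (+)t^(-7) = 3.57225e-06
Sum = (-7.59753e-18) + (4.55852e-17) + (-2.73511e-16) + (1.64107e-15) + (-9.8464e-15) + (5.90784e-14) + (-3.5447e-13) + (2.12682e-12) + (-1.27609e-11) + (7.65656e-11) + (-4.59394e-10) + (2.75636e-09) + (-1.65382e-08) + (9.9229e-08) + (3.57225e-06)
= 3.657298539e-06
Rounded to 6 significant figures: 3.6573e-06

3.6573e-06


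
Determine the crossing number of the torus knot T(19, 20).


For a torus knot T(p, q) with gcd(p,q)=1,
the crossing number is min(p*(q-1), q*(p-1)).
p*(q-1) = 19*19 = 361
q*(p-1) = 20*18 = 360
min(361, 360) = 360

360


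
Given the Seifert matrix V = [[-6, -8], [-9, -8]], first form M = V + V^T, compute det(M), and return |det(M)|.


Step 1: Form V + V^T where V = [[-6, -8], [-9, -8]]
  V^T = [[-6, -9], [-8, -8]]
  V + V^T = [[-12, -17], [-17, -16]]
Step 2: det(V + V^T) = (-12)*(-16) - (-17)*(-17)
  = 192 - 289 = -97
Step 3: Knot determinant = |det(V + V^T)| = |-97| = 97

97


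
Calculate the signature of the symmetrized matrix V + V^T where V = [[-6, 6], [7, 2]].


Step 1: V + V^T = [[-12, 13], [13, 4]]
Step 2: trace = -8, det = -217
Step 3: Discriminant = (-8)^2 - 4*(-217) = 932
Step 4: Eigenvalues: 11.2643, -19.2643
Step 5: Signature = (# positive eigenvalues) - (# negative eigenvalues) = 0

0


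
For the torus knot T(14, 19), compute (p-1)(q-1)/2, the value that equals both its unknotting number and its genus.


For a torus knot T(p,q), both the unknotting number and genus equal (p-1)(q-1)/2.
= (14-1)(19-1)/2
= 13*18/2
= 234/2 = 117

117


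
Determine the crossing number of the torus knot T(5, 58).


For a torus knot T(p, q) with gcd(p,q)=1,
the crossing number is min(p*(q-1), q*(p-1)).
p*(q-1) = 5*57 = 285
q*(p-1) = 58*4 = 232
min(285, 232) = 232

232


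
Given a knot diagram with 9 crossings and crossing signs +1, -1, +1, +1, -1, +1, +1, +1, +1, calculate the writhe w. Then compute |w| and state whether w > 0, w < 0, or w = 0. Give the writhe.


Step 1: Count positive crossings (+1).
Positive crossings: 7
Step 2: Count negative crossings (-1).
Negative crossings: 2
Step 3: Writhe = (positive) - (negative)
w = 7 - 2 = 5
Step 4: |w| = 5, and w is positive

5


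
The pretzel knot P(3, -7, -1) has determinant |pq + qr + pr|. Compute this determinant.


Step 1: Compute pq + qr + pr.
pq = 3*(-7) = -21
qr = (-7)*(-1) = 7
pr = 3*(-1) = -3
pq + qr + pr = -21 + 7 + (-3) = -17
Step 2: Take absolute value.
det(P(3,-7,-1)) = |-17| = 17

17


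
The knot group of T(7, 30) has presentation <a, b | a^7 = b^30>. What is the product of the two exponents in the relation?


The relation is a^7 = b^30.
Product of exponents = 7 * 30
= 210

210


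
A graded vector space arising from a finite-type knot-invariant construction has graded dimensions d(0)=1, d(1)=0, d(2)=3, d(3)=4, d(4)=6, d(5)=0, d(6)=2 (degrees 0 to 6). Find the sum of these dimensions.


Total dimension = d(0) + d(1) + ... + d(6)
= 1 + 0 + 3 + 4 + 6 + 0 + 2
= 16

16


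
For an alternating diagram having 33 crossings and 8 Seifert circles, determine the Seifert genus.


For alternating knots, g = (c - s + 1)/2.
= (33 - 8 + 1)/2
= 26/2 = 13

13


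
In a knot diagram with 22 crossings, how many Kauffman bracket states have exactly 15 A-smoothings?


We choose which 15 of 22 crossings get A-smoothings.
C(22, 15) = 22! / (15! * 7!)
= 170544

170544


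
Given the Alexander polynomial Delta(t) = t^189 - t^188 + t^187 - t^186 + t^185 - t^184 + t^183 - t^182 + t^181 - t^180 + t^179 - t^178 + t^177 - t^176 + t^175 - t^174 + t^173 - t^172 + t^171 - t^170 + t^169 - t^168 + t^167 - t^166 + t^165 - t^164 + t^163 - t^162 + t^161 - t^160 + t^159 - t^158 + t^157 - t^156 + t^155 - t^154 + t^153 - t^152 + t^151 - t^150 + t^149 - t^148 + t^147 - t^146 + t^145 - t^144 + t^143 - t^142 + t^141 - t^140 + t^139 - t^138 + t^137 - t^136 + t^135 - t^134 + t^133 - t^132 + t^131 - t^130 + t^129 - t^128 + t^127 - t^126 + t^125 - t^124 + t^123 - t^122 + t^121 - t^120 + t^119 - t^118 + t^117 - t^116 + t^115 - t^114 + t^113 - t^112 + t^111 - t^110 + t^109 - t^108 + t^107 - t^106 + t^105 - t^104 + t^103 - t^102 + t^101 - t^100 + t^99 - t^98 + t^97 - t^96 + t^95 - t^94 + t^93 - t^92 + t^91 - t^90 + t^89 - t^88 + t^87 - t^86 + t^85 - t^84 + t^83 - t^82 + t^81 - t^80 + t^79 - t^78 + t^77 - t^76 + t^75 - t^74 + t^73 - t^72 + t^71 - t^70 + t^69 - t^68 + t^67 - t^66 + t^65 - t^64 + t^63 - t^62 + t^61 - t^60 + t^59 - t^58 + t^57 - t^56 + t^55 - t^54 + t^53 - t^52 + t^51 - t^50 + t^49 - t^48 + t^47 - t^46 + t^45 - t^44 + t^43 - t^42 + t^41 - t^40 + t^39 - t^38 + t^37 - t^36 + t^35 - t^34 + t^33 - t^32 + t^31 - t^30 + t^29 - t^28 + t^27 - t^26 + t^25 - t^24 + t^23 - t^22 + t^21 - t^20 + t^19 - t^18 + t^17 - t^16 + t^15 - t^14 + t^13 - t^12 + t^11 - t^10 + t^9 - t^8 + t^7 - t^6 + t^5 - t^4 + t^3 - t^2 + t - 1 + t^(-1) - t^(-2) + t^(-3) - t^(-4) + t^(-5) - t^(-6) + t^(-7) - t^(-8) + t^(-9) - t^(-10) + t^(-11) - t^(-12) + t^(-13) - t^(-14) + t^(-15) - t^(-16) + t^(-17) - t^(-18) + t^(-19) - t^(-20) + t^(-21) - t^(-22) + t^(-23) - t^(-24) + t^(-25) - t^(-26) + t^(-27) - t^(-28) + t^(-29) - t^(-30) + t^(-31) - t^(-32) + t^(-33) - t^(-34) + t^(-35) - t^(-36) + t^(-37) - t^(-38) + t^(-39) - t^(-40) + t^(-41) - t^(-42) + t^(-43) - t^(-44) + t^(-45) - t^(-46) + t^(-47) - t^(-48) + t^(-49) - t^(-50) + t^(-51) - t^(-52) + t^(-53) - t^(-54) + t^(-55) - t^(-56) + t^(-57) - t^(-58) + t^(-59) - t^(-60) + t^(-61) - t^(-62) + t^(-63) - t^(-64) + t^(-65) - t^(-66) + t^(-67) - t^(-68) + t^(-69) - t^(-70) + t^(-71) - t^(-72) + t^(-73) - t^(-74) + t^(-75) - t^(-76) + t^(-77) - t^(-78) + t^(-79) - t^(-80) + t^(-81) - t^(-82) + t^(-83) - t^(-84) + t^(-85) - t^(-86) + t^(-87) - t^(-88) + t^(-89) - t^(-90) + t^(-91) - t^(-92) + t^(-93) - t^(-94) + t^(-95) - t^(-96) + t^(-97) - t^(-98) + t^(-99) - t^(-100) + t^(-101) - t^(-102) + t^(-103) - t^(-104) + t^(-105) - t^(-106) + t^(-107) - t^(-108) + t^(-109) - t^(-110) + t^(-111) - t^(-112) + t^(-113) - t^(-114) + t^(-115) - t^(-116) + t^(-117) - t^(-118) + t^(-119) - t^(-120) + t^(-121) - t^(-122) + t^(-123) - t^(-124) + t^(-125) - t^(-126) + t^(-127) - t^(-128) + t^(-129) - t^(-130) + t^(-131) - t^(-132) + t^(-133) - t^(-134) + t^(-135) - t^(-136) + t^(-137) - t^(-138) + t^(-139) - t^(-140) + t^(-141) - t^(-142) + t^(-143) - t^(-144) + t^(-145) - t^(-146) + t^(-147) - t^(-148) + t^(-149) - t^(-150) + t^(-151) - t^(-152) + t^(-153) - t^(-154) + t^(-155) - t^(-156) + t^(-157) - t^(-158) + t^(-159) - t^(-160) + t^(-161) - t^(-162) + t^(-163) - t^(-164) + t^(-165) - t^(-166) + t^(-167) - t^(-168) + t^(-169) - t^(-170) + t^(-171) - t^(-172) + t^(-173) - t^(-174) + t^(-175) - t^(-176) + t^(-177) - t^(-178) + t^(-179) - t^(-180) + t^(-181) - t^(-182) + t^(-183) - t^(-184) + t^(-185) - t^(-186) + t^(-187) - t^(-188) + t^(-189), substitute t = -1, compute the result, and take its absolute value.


Step 1: The polynomial has 379 terms with alternating signs, exponents from 189 down to -189.
Step 2: Substitute t = -1. The i-th term has coefficient (-1)^i and exponent (m-i),
  so its value is (-1)^i * (-1)^(m-i) = (-1)^m = -1 for every i.
Step 3: All 379 terms equal -1, so Delta(-1) = 379 * (-1) = -379
Step 4: |Delta(-1)| = 379

379


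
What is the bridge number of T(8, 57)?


The bridge number of T(p,q) is min(p,q).
min(8, 57) = 8

8


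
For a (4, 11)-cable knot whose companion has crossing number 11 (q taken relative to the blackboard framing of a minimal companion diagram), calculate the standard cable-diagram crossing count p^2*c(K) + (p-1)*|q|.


Step 1: Each of the c(K) crossings of the companion diagram becomes p*p = p^2 crossings among the p parallel strands, and each of the |q| twists s_1 s_2 ... s_(p-1) adds (p-1) crossings.
  Crossings = p^2 * c(K) + (p-1)*|q|
Step 2: = 4^2 * 11 + (4-1)*11
Step 3: = 16*11 + 3*11
Step 4: = 176 + 33 = 209

209


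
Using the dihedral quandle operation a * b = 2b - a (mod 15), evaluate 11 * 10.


11 * 10 = 2*10 - 11 mod 15
= 20 - 11 mod 15
= 9 mod 15 = 9

9


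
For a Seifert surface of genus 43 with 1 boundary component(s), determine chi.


chi = 2 - 2g - b
= 2 - 2*43 - 1
= 2 - 86 - 1 = -85

-85


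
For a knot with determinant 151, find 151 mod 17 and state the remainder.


Step 1: A knot is p-colorable if and only if p divides its determinant.
Step 2: Compute 151 mod 17.
151 = 8 * 17 + 15
Step 3: 151 mod 17 = 15
Step 4: The knot is 17-colorable: no

15


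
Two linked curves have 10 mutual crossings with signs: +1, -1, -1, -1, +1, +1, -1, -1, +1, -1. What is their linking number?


Step 1: Count positive crossings: 4
Step 2: Count negative crossings: 6
Step 3: Sum of signs = 4 - 6 = -2
Step 4: Linking number = sum/2 = -2/2 = -1

-1


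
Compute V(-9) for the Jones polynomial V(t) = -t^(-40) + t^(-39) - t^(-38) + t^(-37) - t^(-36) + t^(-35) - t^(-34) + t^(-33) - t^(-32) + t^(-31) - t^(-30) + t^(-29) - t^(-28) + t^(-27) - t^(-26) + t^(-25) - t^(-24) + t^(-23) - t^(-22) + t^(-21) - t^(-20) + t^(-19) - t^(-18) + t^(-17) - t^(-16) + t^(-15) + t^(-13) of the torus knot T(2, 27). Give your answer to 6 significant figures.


Substituting t = -9 into V(t) = -t^(-40) + t^(-39) - t^(-38) + t^(-37) - t^(-36) + t^(-35) - t^(-34) + t^(-33) - t^(-32) + t^(-31) - t^(-30) + t^(-29) - t^(-28) + t^(-27) - t^(-26) + t^(-25) - t^(-24) + t^(-23) - t^(-22) + t^(-21) - t^(-20) + t^(-19) - t^(-18) + t^(-17) - t^(-16) + t^(-15) + t^(-13):
  (-)t^(-40) = -6.7655e-39
  (+)t^(-39) = -6.08895e-38
  (-)t^(-38) = -5.48005e-37
  (+)t^(-37) = -4.93205e-36
  (-)t^(-36) = -4.43884e-35
  (+)t^(-35) = -3.99496e-34
  (-)t^(-34) = -3.59546e-33
  (+)t^(-33) = -3.23592e-32
  (-)t^(-32) = -2.91232e-31
  (+)t^(-31) = -2.62109e-30
  (-)t^(-30) = -2.35898e-29
  (+)t^(-29) = -2.12308e-28
  (-)t^(-28) = -1.91078e-27
  (+)t^(-27) = -1.7197e-26
  (-)t^(-26) = -1.54773e-25
  (+)t^(-25) = -1.39296e-24
  (-)t^(-24) = -1.25366e-23
  (+)t^(-23) = -1.12829e-22
  (-)t^(-22) = -1.01546e-21
  (+)t^(-21) = -9.13918e-21
  (-)t^(-20) = -8.22526e-20
  (+)t^(-19) = -7.40274e-19
  (-)t^(-18) = -6.66246e-18
  (+)t^(-17) = -5.99622e-17
  (-)t^(-16) = -5.3966e-16
  (+)t^(-15) = -4.85694e-15
  (+)t^(-13) = -3.93412e-13
Sum = (-6.7655e-39) + (-6.08895e-38) + (-5.48005e-37) + (-4.93205e-36) + (-4.43884e-35) + (-3.99496e-34) + (-3.59546e-33) + (-3.23592e-32) + (-2.91232e-31) + (-2.62109e-30) + (-2.35898e-29) + (-2.12308e-28) + (-1.91078e-27) + (-1.7197e-26) + (-1.54773e-25) + (-1.39296e-24) + (-1.25366e-23) + (-1.12829e-22) + (-1.01546e-21) + (-9.13918e-21) + (-8.22526e-20) + (-7.40274e-19) + (-6.66246e-18) + (-5.99622e-17) + (-5.3966e-16) + (-4.85694e-15) + (-3.93412e-13)
= -3.988758484e-13
Rounded to 6 significant figures: -3.98876e-13

-3.98876e-13


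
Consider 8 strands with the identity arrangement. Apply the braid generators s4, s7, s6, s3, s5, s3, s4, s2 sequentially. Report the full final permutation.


Starting with identity [1, 2, 3, 4, 5, 6, 7, 8].
Apply generators in sequence:
  After s4: [1, 2, 3, 5, 4, 6, 7, 8]
  After s7: [1, 2, 3, 5, 4, 6, 8, 7]
  After s6: [1, 2, 3, 5, 4, 8, 6, 7]
  After s3: [1, 2, 5, 3, 4, 8, 6, 7]
  After s5: [1, 2, 5, 3, 8, 4, 6, 7]
  After s3: [1, 2, 3, 5, 8, 4, 6, 7]
  After s4: [1, 2, 3, 8, 5, 4, 6, 7]
  After s2: [1, 3, 2, 8, 5, 4, 6, 7]
Final permutation: [1, 3, 2, 8, 5, 4, 6, 7]

[1, 3, 2, 8, 5, 4, 6, 7]


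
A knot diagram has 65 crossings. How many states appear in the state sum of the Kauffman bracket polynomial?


Each crossing contributes 2 choices (A-smoothing or B-smoothing).
Total states = 2^65 = 36893488147419103232

36893488147419103232


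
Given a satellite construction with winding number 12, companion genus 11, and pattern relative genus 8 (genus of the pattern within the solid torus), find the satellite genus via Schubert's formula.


Schubert: g(satellite) = g_rel(pattern) + |winding| * g(companion),
where g_rel(pattern) is the genus of the pattern relative to the solid torus.
= 8 + 12 * 11
= 8 + 132 = 140

140


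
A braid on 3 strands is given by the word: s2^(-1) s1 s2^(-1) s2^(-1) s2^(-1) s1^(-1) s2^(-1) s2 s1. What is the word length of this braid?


The word length counts the number of generators (including inverses).
Listing each generator: s2^(-1), s1, s2^(-1), s2^(-1), s2^(-1), s1^(-1), s2^(-1), s2, s1
There are 9 generators in this braid word.

9


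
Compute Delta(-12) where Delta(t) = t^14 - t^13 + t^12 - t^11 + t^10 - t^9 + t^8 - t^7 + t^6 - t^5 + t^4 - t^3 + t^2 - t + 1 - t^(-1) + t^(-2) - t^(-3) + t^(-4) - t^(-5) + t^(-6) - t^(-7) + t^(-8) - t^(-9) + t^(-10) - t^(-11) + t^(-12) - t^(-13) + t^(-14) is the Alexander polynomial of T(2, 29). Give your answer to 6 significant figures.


Substituting t = -12 into Delta(t) = t^14 - t^13 + t^12 - t^11 + t^10 - t^9 + t^8 - t^7 + t^6 - t^5 + t^4 - t^3 + t^2 - t + 1 - t^(-1) + t^(-2) - t^(-3) + t^(-4) - t^(-5) + t^(-6) - t^(-7) + t^(-8) - t^(-9) + t^(-10) - t^(-11) + t^(-12) - t^(-13) + t^(-14):
Term values: (1283918464548864) + (106993205379072) + (8916100448256) + (743008370688) + (61917364224) + (5159780352) + (429981696) + (35831808) + (2985984) + (248832) + (20736) + (1728) + (144) + (12) + (1) + (0.0833333) + (0.00694444) + (0.000578704) + (4.82253e-05) + (4.01878e-06) + (3.34898e-07) + (2.79082e-08) + (2.32568e-09) + (1.93807e-10) + (1.61506e-11) + (1.34588e-12) + (1.12157e-13) + (9.34639e-15) + (7.78866e-16)
Sum = 1.400638325e+15
Rounded to 6 significant figures: 1.40064e+15

1.40064e+15


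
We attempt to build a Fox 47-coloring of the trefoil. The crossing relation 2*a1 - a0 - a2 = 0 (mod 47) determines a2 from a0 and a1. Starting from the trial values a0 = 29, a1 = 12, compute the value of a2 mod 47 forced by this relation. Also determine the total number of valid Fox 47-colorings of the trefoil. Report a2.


Step 1: Apply the given crossing relation 2*a1 - a0 - a2 = 0 (mod 47).
  a2 = 2*a1 - a0 mod 47
  a2 = 2*12 - 29 mod 47
  a2 = 24 - 29 mod 47
  a2 = -5 mod 47 = 42
Step 2: The trefoil has determinant 3.
  Number of Fox p-colorings (p prime) is p^2 if p = 3, else p.
  Since 47 does not divide 3, only trivial (constant) colorings exist.
  (So the trial a0 = 29, a1 = 12 with a0 != a1 does NOT extend to a valid coloring of the whole trefoil: the other two crossing relations require 3*(a1 - a0) = 0 (mod 47), which fails.)
  Total colorings = 47
Step 3: a2 = 42, total Fox 47-colorings = 47

42


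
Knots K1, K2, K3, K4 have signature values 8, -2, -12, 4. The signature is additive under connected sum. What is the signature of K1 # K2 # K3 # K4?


The signature is additive under connected sum.
signature(K1 # K2 # K3 # K4) = (8) + (-2) + (-12) + (4)
= -2

-2


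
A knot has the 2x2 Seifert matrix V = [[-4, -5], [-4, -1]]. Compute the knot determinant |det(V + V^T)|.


Step 1: Form V + V^T where V = [[-4, -5], [-4, -1]]
  V^T = [[-4, -4], [-5, -1]]
  V + V^T = [[-8, -9], [-9, -2]]
Step 2: det(V + V^T) = (-8)*(-2) - (-9)*(-9)
  = 16 - 81 = -65
Step 3: Knot determinant = |det(V + V^T)| = |-65| = 65

65


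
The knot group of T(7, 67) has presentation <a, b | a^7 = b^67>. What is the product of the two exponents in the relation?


The relation is a^7 = b^67.
Product of exponents = 7 * 67
= 469

469


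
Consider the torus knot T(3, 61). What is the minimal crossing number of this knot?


For a torus knot T(p, q) with gcd(p,q)=1,
the crossing number is min(p*(q-1), q*(p-1)).
p*(q-1) = 3*60 = 180
q*(p-1) = 61*2 = 122
min(180, 122) = 122

122


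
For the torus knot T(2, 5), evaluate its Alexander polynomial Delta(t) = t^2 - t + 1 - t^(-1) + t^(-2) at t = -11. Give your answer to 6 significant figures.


Substituting t = -11 into Delta(t) = t^2 - t + 1 - t^(-1) + t^(-2):
Term values: (121) + (11) + (1) + (0.0909091) + (0.00826446)
Sum = 133.0991736
Rounded to 6 significant figures: 133.099

133.099


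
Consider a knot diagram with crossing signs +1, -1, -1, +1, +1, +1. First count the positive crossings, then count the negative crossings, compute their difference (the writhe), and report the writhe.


Step 1: Count positive crossings (+1).
Positive crossings: 4
Step 2: Count negative crossings (-1).
Negative crossings: 2
Step 3: Writhe = (positive) - (negative)
w = 4 - 2 = 2
Step 4: |w| = 2, and w is positive

2


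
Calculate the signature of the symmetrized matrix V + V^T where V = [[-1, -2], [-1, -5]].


Step 1: V + V^T = [[-2, -3], [-3, -10]]
Step 2: trace = -12, det = 11
Step 3: Discriminant = (-12)^2 - 4*11 = 100
Step 4: Eigenvalues: -1, -11
Step 5: Signature = (# positive eigenvalues) - (# negative eigenvalues) = -2

-2


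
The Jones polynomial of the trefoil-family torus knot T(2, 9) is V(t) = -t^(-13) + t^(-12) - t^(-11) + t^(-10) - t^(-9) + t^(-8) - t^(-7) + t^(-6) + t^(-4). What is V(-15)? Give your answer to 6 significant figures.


Substituting t = -15 into V(t) = -t^(-13) + t^(-12) - t^(-11) + t^(-10) - t^(-9) + t^(-8) - t^(-7) + t^(-6) + t^(-4):
  (-)t^(-13) = 5.13823e-16
  (+)t^(-12) = 7.70735e-15
  (-)t^(-11) = 1.1561e-13
  (+)t^(-10) = 1.73415e-12
  (-)t^(-9) = 2.60123e-11
  (+)t^(-8) = 3.90184e-10
  (-)t^(-7) = 5.85277e-09
  (+)t^(-6) = 8.77915e-08
  (+)t^(-4) = 1.97531e-05
Sum = (5.13823e-16) + (7.70735e-15) + (1.1561e-13) + (1.73415e-12) + (2.60123e-11) + (3.90184e-10) + (5.85277e-09) + (8.77915e-08) + (1.97531e-05)
= 1.984714874e-05
Rounded to 6 significant figures: 1.98471e-05

1.98471e-05


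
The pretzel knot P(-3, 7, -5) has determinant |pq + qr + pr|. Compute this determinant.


Step 1: Compute pq + qr + pr.
pq = (-3)*7 = -21
qr = 7*(-5) = -35
pr = (-3)*(-5) = 15
pq + qr + pr = -21 + (-35) + 15 = -41
Step 2: Take absolute value.
det(P(-3,7,-5)) = |-41| = 41

41


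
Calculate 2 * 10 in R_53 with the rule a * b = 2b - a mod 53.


2 * 10 = 2*10 - 2 mod 53
= 20 - 2 mod 53
= 18 mod 53 = 18

18


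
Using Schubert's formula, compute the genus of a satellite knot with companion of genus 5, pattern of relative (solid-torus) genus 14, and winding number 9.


Schubert: g(satellite) = g_rel(pattern) + |winding| * g(companion),
where g_rel(pattern) is the genus of the pattern relative to the solid torus.
= 14 + 9 * 5
= 14 + 45 = 59

59


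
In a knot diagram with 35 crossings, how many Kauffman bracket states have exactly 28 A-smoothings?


We choose which 28 of 35 crossings get A-smoothings.
C(35, 28) = 35! / (28! * 7!)
= 6724520

6724520


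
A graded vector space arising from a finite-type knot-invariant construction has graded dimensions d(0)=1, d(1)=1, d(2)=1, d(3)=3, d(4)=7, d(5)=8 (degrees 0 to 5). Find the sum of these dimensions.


Total dimension = d(0) + d(1) + ... + d(5)
= 1 + 1 + 1 + 3 + 7 + 8
= 21

21


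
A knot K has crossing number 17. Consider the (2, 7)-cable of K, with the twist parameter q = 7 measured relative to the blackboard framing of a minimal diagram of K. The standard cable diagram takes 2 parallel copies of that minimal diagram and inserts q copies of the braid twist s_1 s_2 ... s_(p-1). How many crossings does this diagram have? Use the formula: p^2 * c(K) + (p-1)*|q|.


Step 1: Each of the c(K) crossings of the companion diagram becomes p*p = p^2 crossings among the p parallel strands, and each of the |q| twists s_1 s_2 ... s_(p-1) adds (p-1) crossings.
  Crossings = p^2 * c(K) + (p-1)*|q|
Step 2: = 2^2 * 17 + (2-1)*7
Step 3: = 4*17 + 1*7
Step 4: = 68 + 7 = 75

75


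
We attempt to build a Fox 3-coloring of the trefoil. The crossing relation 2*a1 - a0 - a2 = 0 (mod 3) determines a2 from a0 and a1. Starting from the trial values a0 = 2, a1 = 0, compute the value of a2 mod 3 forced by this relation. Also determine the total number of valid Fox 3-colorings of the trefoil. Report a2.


Step 1: Apply the given crossing relation 2*a1 - a0 - a2 = 0 (mod 3).
  a2 = 2*a1 - a0 mod 3
  a2 = 2*0 - 2 mod 3
  a2 = 0 - 2 mod 3
  a2 = -2 mod 3 = 1
Step 2: The trefoil has determinant 3.
  Number of Fox p-colorings (p prime) is p^2 if p = 3, else p.
  Since p = 3 divides det = 3, the trefoil is 3-colorable.
  (Indeed for p = 3 any choice of a0, a1 extends to a valid coloring; the trial (a0, a1, a2) = (2, 0, 1) satisfies all three crossing relations.)
  Total colorings = 3^2 = 9
Step 3: a2 = 1, total Fox 3-colorings = 9

1


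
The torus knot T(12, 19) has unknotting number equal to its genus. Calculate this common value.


For a torus knot T(p,q), both the unknotting number and genus equal (p-1)(q-1)/2.
= (12-1)(19-1)/2
= 11*18/2
= 198/2 = 99

99


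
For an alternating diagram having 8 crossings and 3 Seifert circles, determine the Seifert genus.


For alternating knots, g = (c - s + 1)/2.
= (8 - 3 + 1)/2
= 6/2 = 3

3


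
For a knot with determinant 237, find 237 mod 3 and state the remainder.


Step 1: A knot is p-colorable if and only if p divides its determinant.
Step 2: Compute 237 mod 3.
237 = 79 * 3 + 0
Step 3: 237 mod 3 = 0
Step 4: The knot is 3-colorable: yes

0


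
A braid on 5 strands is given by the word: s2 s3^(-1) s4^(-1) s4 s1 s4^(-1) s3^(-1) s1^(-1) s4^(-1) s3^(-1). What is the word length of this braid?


The word length counts the number of generators (including inverses).
Listing each generator: s2, s3^(-1), s4^(-1), s4, s1, s4^(-1), s3^(-1), s1^(-1), s4^(-1), s3^(-1)
There are 10 generators in this braid word.

10


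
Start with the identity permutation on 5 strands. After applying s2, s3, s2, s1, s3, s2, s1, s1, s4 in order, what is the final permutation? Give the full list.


Starting with identity [1, 2, 3, 4, 5].
Apply generators in sequence:
  After s2: [1, 3, 2, 4, 5]
  After s3: [1, 3, 4, 2, 5]
  After s2: [1, 4, 3, 2, 5]
  After s1: [4, 1, 3, 2, 5]
  After s3: [4, 1, 2, 3, 5]
  After s2: [4, 2, 1, 3, 5]
  After s1: [2, 4, 1, 3, 5]
  After s1: [4, 2, 1, 3, 5]
  After s4: [4, 2, 1, 5, 3]
Final permutation: [4, 2, 1, 5, 3]

[4, 2, 1, 5, 3]


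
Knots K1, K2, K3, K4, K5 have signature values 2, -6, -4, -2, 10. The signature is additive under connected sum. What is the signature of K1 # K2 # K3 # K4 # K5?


The signature is additive under connected sum.
signature(K1 # K2 # K3 # K4 # K5) = (2) + (-6) + (-4) + (-2) + (10)
= 0

0


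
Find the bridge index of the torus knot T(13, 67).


The bridge number of T(p,q) is min(p,q).
min(13, 67) = 13

13


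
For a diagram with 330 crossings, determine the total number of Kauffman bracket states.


Each crossing contributes 2 choices (A-smoothing or B-smoothing).
Total states = 2^330 = 2187250724783011924372502227117621365353169430893212436425770606409952999199375923223513177023053824

2187250724783011924372502227117621365353169430893212436425770606409952999199375923223513177023053824


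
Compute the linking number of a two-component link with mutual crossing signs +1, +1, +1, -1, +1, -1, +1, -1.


Step 1: Count positive crossings: 5
Step 2: Count negative crossings: 3
Step 3: Sum of signs = 5 - 3 = 2
Step 4: Linking number = sum/2 = 2/2 = 1

1


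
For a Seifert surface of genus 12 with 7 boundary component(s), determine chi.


chi = 2 - 2g - b
= 2 - 2*12 - 7
= 2 - 24 - 7 = -29

-29


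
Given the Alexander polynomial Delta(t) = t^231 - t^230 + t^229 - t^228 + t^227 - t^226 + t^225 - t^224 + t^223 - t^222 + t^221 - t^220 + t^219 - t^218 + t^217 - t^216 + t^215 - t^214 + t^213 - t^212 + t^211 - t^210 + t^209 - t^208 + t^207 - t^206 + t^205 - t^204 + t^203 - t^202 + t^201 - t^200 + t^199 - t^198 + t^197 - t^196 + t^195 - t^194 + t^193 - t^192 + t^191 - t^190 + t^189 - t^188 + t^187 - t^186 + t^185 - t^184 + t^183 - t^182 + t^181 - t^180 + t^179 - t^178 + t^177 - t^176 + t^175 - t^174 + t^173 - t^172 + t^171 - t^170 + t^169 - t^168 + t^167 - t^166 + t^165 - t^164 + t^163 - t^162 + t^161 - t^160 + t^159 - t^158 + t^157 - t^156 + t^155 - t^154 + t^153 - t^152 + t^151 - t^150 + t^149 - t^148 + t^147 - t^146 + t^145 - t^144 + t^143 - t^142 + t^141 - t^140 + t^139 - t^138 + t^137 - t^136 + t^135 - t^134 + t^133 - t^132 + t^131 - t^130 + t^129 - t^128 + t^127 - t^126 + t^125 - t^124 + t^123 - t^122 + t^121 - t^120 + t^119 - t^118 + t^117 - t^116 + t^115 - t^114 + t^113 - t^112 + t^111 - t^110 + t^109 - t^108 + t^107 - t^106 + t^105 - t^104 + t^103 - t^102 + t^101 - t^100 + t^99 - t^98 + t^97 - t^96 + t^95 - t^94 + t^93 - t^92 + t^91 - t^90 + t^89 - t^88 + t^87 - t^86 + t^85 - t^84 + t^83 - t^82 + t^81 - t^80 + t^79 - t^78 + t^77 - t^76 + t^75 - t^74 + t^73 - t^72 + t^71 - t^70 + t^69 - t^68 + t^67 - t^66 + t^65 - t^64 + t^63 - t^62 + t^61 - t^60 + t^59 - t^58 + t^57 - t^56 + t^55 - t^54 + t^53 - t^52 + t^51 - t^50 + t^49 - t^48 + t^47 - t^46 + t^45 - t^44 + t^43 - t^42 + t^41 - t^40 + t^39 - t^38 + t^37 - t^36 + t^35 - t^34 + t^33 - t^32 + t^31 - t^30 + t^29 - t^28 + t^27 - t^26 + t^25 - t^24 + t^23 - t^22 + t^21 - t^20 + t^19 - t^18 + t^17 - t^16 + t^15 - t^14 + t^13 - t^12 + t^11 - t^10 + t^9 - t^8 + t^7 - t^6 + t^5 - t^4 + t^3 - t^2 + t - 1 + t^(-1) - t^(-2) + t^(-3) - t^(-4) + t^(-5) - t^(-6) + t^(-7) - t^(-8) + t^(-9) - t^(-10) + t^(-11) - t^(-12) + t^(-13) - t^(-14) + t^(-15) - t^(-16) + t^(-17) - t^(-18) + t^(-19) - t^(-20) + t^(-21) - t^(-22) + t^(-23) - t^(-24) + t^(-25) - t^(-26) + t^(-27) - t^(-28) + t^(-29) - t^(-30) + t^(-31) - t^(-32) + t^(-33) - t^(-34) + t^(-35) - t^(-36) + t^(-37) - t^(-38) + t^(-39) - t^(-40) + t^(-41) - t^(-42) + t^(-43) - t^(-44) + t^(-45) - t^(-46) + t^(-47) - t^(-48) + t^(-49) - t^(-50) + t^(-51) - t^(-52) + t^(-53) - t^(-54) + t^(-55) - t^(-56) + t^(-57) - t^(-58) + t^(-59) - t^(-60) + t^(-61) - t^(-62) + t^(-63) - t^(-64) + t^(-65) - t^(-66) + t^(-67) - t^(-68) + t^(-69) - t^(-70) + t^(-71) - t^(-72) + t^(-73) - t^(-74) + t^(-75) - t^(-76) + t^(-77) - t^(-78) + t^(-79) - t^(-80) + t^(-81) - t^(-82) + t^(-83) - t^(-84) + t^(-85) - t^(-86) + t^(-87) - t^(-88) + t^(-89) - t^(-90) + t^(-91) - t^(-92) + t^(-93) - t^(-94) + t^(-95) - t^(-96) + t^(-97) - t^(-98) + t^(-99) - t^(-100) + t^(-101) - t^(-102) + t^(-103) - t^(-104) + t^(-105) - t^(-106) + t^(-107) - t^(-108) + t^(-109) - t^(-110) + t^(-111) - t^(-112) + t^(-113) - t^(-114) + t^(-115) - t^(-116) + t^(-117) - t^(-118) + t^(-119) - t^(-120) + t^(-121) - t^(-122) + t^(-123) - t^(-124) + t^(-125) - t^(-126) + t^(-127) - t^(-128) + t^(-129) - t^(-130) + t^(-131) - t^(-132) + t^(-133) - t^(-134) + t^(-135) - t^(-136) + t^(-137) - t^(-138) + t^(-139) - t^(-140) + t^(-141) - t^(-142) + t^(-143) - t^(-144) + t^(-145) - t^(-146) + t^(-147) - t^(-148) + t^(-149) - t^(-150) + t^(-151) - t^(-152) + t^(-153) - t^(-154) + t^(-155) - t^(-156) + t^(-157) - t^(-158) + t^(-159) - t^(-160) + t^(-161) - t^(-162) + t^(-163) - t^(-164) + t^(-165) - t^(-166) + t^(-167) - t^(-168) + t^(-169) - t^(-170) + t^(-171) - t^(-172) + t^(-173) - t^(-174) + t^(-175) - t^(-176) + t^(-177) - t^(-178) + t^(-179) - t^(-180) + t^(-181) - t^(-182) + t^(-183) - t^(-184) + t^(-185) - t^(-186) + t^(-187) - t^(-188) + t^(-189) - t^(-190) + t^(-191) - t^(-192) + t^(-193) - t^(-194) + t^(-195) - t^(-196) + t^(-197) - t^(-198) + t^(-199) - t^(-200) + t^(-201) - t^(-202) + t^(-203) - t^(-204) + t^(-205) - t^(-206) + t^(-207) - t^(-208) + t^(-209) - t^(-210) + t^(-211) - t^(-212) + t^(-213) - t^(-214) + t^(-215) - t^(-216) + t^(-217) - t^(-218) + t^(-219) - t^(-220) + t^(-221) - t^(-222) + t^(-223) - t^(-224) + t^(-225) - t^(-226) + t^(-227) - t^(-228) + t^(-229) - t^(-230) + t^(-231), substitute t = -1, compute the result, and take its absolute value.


Step 1: The polynomial has 463 terms with alternating signs, exponents from 231 down to -231.
Step 2: Substitute t = -1. The i-th term has coefficient (-1)^i and exponent (m-i),
  so its value is (-1)^i * (-1)^(m-i) = (-1)^m = -1 for every i.
Step 3: All 463 terms equal -1, so Delta(-1) = 463 * (-1) = -463
Step 4: |Delta(-1)| = 463

463


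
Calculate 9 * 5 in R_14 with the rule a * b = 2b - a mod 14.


9 * 5 = 2*5 - 9 mod 14
= 10 - 9 mod 14
= 1 mod 14 = 1

1


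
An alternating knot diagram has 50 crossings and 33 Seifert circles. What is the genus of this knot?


For alternating knots, g = (c - s + 1)/2.
= (50 - 33 + 1)/2
= 18/2 = 9

9


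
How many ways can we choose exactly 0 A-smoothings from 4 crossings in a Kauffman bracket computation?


We choose which 0 of 4 crossings get A-smoothings.
C(4, 0) = 4! / (0! * 4!)
= 1

1


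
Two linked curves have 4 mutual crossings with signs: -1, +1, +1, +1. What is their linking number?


Step 1: Count positive crossings: 3
Step 2: Count negative crossings: 1
Step 3: Sum of signs = 3 - 1 = 2
Step 4: Linking number = sum/2 = 2/2 = 1

1


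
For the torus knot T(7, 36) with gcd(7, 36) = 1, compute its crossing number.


For a torus knot T(p, q) with gcd(p,q)=1,
the crossing number is min(p*(q-1), q*(p-1)).
p*(q-1) = 7*35 = 245
q*(p-1) = 36*6 = 216
min(245, 216) = 216

216


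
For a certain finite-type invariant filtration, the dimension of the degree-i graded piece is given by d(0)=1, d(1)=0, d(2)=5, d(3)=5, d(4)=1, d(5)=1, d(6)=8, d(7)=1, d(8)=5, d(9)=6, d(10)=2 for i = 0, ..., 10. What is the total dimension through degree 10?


Total dimension = d(0) + d(1) + ... + d(10)
= 1 + 0 + 5 + 5 + 1 + 1 + 8 + 1 + 5 + 6 + 2
= 35

35


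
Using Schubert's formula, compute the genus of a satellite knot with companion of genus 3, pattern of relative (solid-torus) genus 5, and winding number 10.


Schubert: g(satellite) = g_rel(pattern) + |winding| * g(companion),
where g_rel(pattern) is the genus of the pattern relative to the solid torus.
= 5 + 10 * 3
= 5 + 30 = 35

35


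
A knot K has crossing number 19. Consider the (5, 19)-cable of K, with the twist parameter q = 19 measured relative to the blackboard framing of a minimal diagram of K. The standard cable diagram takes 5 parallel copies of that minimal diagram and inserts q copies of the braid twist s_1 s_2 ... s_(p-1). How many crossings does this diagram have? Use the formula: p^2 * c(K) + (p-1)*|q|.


Step 1: Each of the c(K) crossings of the companion diagram becomes p*p = p^2 crossings among the p parallel strands, and each of the |q| twists s_1 s_2 ... s_(p-1) adds (p-1) crossings.
  Crossings = p^2 * c(K) + (p-1)*|q|
Step 2: = 5^2 * 19 + (5-1)*19
Step 3: = 25*19 + 4*19
Step 4: = 475 + 76 = 551

551


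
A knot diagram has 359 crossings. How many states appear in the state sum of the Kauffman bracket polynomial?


Each crossing contributes 2 choices (A-smoothing or B-smoothing).
Total states = 2^359 = 1174271291386916613944740298394668513687841274454159935353645485766104512557304221731849499192384351515967488

1174271291386916613944740298394668513687841274454159935353645485766104512557304221731849499192384351515967488


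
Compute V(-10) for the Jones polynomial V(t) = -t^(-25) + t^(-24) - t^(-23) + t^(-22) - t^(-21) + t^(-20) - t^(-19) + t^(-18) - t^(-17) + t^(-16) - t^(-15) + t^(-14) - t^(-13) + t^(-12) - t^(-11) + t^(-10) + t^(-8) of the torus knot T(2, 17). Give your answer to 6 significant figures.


Substituting t = -10 into V(t) = -t^(-25) + t^(-24) - t^(-23) + t^(-22) - t^(-21) + t^(-20) - t^(-19) + t^(-18) - t^(-17) + t^(-16) - t^(-15) + t^(-14) - t^(-13) + t^(-12) - t^(-11) + t^(-10) + t^(-8):
  (-)t^(-25) = 1e-25
  (+)t^(-24) = 1e-24
  (-)t^(-23) = 1e-23
  (+)t^(-22) = 1e-22
  (-)t^(-21) = 1e-21
  (+)t^(-20) = 1e-20
  (-)t^(-19) = 1e-19
  (+)t^(-18) = 1e-18
  (-)t^(-17) = 1e-17
  (+)t^(-16) = 1e-16
  (-)t^(-15) = 1e-15
  (+)t^(-14) = 1e-14
  (-)t^(-13) = 1e-13
  (+)t^(-12) = 1e-12
  (-)t^(-11) = 1e-11
  (+)t^(-10) = 1e-10
  (+)t^(-8) = 1e-08
Sum = (1e-25) + (1e-24) + (1e-23) + (1e-22) + (1e-21) + (1e-20) + (1e-19) + (1e-18) + (1e-17) + (1e-16) + (1e-15) + (1e-14) + (1e-13) + (1e-12) + (1e-11) + (1e-10) + (1e-08)
= 1.011111111e-08
Rounded to 6 significant figures: 1.01111e-08

1.01111e-08


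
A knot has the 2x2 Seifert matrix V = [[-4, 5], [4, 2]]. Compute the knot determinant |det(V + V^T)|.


Step 1: Form V + V^T where V = [[-4, 5], [4, 2]]
  V^T = [[-4, 4], [5, 2]]
  V + V^T = [[-8, 9], [9, 4]]
Step 2: det(V + V^T) = (-8)*4 - 9*9
  = -32 - 81 = -113
Step 3: Knot determinant = |det(V + V^T)| = |-113| = 113

113


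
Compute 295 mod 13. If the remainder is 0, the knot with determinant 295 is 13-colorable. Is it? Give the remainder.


Step 1: A knot is p-colorable if and only if p divides its determinant.
Step 2: Compute 295 mod 13.
295 = 22 * 13 + 9
Step 3: 295 mod 13 = 9
Step 4: The knot is 13-colorable: no

9


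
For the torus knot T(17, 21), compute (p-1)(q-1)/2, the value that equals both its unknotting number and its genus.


For a torus knot T(p,q), both the unknotting number and genus equal (p-1)(q-1)/2.
= (17-1)(21-1)/2
= 16*20/2
= 320/2 = 160

160


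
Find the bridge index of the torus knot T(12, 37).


The bridge number of T(p,q) is min(p,q).
min(12, 37) = 12

12


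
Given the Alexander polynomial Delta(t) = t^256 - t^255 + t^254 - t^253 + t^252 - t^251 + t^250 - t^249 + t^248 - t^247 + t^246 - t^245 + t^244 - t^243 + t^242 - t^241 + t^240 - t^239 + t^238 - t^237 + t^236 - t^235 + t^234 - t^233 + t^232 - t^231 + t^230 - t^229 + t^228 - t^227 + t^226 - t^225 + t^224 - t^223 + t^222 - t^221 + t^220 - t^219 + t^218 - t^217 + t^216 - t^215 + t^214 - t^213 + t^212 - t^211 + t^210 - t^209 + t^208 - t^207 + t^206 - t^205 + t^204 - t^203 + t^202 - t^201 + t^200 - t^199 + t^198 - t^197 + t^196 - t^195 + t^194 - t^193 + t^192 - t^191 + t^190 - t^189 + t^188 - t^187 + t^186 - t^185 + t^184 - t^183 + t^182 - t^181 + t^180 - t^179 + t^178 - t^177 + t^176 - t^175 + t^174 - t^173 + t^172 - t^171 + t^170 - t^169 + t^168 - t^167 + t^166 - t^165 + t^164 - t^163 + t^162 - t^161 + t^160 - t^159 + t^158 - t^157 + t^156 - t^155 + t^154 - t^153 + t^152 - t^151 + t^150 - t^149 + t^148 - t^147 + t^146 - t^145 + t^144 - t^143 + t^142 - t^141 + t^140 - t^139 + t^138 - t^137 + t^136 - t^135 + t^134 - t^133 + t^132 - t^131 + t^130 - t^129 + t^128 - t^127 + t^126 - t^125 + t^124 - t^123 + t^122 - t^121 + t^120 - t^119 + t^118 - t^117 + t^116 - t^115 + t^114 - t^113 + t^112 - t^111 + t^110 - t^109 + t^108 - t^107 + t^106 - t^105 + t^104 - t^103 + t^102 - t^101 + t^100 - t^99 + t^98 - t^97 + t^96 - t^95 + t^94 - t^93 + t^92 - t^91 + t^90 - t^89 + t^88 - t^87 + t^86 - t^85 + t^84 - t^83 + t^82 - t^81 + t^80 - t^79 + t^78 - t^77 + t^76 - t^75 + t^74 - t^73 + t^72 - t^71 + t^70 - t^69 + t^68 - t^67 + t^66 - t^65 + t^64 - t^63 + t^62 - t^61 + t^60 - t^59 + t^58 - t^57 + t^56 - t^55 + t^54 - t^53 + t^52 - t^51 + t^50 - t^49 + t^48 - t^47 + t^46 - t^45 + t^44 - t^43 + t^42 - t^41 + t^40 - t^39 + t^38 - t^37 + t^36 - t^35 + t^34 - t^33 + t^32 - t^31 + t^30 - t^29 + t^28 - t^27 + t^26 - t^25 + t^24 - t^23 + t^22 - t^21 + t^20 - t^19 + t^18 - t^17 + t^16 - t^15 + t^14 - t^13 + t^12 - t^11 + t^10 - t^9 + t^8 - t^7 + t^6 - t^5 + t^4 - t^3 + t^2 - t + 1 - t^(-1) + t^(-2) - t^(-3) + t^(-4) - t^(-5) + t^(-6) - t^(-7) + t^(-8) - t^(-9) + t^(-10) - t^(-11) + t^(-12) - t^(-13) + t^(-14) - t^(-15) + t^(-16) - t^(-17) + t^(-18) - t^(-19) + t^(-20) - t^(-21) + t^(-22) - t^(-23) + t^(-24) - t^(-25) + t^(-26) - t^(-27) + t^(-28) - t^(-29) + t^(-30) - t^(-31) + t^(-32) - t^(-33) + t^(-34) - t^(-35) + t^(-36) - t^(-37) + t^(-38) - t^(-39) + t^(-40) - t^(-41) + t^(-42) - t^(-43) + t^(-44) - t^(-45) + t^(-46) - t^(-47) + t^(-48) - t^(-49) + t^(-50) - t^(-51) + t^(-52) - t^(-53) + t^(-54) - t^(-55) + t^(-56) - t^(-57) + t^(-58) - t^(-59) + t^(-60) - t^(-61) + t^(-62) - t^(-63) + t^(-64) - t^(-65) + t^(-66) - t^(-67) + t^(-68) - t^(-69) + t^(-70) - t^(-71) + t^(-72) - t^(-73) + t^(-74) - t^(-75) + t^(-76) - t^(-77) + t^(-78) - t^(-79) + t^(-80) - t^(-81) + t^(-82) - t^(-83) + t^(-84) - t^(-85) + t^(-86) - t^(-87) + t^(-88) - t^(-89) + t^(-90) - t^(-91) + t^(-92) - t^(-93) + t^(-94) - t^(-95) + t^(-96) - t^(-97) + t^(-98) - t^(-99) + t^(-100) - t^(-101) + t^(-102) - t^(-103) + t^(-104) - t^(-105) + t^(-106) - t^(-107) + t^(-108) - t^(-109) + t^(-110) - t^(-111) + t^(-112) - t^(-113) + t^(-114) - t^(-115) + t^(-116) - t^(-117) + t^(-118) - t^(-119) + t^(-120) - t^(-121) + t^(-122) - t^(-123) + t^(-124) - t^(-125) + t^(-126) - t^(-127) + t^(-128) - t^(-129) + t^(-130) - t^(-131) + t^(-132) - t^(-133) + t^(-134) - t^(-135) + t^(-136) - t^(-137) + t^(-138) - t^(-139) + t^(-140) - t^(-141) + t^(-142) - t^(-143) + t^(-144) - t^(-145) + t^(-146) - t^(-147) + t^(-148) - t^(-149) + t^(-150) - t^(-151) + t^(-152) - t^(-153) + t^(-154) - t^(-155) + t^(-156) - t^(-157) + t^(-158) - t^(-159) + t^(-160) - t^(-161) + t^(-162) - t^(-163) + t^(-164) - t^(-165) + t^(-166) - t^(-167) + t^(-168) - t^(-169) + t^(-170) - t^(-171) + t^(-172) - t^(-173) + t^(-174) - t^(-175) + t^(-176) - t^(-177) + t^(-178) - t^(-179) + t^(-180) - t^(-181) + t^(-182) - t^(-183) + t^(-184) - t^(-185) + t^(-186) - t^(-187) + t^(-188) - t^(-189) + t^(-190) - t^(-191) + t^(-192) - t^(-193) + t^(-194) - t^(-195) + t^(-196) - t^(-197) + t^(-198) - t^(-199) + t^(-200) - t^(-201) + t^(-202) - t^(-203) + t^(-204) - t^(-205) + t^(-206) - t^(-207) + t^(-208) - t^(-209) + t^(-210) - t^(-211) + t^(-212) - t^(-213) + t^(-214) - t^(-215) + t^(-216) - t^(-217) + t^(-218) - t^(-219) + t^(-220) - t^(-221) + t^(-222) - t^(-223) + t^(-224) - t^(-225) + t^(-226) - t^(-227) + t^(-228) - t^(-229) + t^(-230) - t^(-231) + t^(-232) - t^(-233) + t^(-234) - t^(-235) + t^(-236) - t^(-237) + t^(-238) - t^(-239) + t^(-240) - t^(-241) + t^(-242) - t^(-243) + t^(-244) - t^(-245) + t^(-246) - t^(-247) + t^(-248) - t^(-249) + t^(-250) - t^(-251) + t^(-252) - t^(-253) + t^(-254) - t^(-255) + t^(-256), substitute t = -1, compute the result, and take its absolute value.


Step 1: The polynomial has 513 terms with alternating signs, exponents from 256 down to -256.
Step 2: Substitute t = -1. The i-th term has coefficient (-1)^i and exponent (m-i),
  so its value is (-1)^i * (-1)^(m-i) = (-1)^m = 1 for every i.
Step 3: All 513 terms equal 1, so Delta(-1) = 513 * (1) = 513
Step 4: |Delta(-1)| = 513

513
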